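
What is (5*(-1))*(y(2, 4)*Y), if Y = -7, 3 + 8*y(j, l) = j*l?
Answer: 175/8 ≈ 21.875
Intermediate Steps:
y(j, l) = -3/8 + j*l/8 (y(j, l) = -3/8 + (j*l)/8 = -3/8 + j*l/8)
(5*(-1))*(y(2, 4)*Y) = (5*(-1))*((-3/8 + (⅛)*2*4)*(-7)) = -5*(-3/8 + 1)*(-7) = -25*(-7)/8 = -5*(-35/8) = 175/8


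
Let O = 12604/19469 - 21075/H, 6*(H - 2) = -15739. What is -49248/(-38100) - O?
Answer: -7189148647498/972149957525 ≈ -7.3951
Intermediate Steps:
H = -15727/6 (H = 2 + (⅙)*(-15739) = 2 - 15739/6 = -15727/6 ≈ -2621.2)
O = 2660078158/306188963 (O = 12604/19469 - 21075/(-15727/6) = 12604*(1/19469) - 21075*(-6/15727) = 12604/19469 + 126450/15727 = 2660078158/306188963 ≈ 8.6877)
-49248/(-38100) - O = -49248/(-38100) - 1*2660078158/306188963 = -49248*(-1/38100) - 2660078158/306188963 = 4104/3175 - 2660078158/306188963 = -7189148647498/972149957525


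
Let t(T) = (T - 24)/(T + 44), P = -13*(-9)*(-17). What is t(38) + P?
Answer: -81542/41 ≈ -1988.8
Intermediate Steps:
P = -1989 (P = 117*(-17) = -1989)
t(T) = (-24 + T)/(44 + T)
t(38) + P = (-24 + 38)/(44 + 38) - 1989 = 14/82 - 1989 = (1/82)*14 - 1989 = 7/41 - 1989 = -81542/41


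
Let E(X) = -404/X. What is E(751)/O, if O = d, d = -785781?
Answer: 404/590121531 ≈ 6.8460e-7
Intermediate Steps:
O = -785781
E(751)/O = -404/751/(-785781) = -404*1/751*(-1/785781) = -404/751*(-1/785781) = 404/590121531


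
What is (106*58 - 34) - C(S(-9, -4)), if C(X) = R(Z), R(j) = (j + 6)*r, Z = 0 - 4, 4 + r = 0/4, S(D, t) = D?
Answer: 6122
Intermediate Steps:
r = -4 (r = -4 + 0/4 = -4 + 0*(¼) = -4 + 0 = -4)
Z = -4
R(j) = -24 - 4*j (R(j) = (j + 6)*(-4) = (6 + j)*(-4) = -24 - 4*j)
C(X) = -8 (C(X) = -24 - 4*(-4) = -24 + 16 = -8)
(106*58 - 34) - C(S(-9, -4)) = (106*58 - 34) - 1*(-8) = (6148 - 34) + 8 = 6114 + 8 = 6122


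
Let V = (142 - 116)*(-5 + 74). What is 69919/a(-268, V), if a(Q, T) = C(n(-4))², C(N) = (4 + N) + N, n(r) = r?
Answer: 69919/16 ≈ 4369.9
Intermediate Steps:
C(N) = 4 + 2*N
V = 1794 (V = 26*69 = 1794)
a(Q, T) = 16 (a(Q, T) = (4 + 2*(-4))² = (4 - 8)² = (-4)² = 16)
69919/a(-268, V) = 69919/16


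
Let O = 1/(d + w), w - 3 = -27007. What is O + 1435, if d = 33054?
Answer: 8681751/6050 ≈ 1435.0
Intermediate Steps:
w = -27004 (w = 3 - 27007 = -27004)
O = 1/6050 (O = 1/(33054 - 27004) = 1/6050 ≈ 0.00016529)
O + 1435 = 1/6050 + 1435 = 8681751/6050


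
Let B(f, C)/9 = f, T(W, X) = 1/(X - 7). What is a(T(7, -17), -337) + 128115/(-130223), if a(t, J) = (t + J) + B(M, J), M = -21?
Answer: -1647140135/3125352 ≈ -527.03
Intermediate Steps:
T(W, X) = 1/(-7 + X)
B(f, C) = 9*f
a(t, J) = -189 + J + t (a(t, J) = (t + J) + 9*(-21) = (J + t) - 189 = -189 + J + t)
a(T(7, -17), -337) + 128115/(-130223) = (-189 - 337 + 1/(-7 - 17)) + 128115/(-130223) = (-189 - 337 + 1/(-24)) + 128115*(-1/130223) = (-189 - 337 - 1/24) - 128115/130223 = -12625/24 - 128115/130223 = -1647140135/3125352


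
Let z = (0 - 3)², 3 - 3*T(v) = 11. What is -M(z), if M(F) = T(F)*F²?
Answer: 216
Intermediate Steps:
T(v) = -8/3 (T(v) = 1 - ⅓*11 = 1 - 11/3 = -8/3)
z = 9 (z = (-3)² = 9)
M(F) = -8*F²/3
-M(z) = -(-8)*9²/3 = -(-8)*81/3 = -1*(-216) = 216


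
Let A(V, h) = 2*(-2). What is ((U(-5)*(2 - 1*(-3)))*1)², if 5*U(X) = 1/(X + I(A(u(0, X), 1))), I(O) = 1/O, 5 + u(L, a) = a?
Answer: 16/441 ≈ 0.036281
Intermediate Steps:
u(L, a) = -5 + a
A(V, h) = -4
U(X) = 1/(5*(-¼ + X)) (U(X) = 1/(5*(X + 1/(-4))) = 1/(5*(X - ¼)) = 1/(5*(-¼ + X)))
((U(-5)*(2 - 1*(-3)))*1)² = (((4/(5*(-1 + 4*(-5))))*(2 - 1*(-3)))*1)² = (((4/(5*(-1 - 20)))*(2 + 3))*1)² = ((((⅘)/(-21))*5)*1)² = ((((⅘)*(-1/21))*5)*1)² = (-4/105*5*1)² = (-4/21*1)² = (-4/21)² = 16/441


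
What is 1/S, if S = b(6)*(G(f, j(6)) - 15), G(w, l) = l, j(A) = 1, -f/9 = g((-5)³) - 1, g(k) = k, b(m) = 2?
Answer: -1/28 ≈ -0.035714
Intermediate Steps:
f = 1134 (f = -9*((-5)³ - 1) = -9*(-125 - 1) = -9*(-126) = 1134)
S = -28 (S = 2*(1 - 15) = 2*(-14) = -28)
1/S = 1/(-28) = -1/28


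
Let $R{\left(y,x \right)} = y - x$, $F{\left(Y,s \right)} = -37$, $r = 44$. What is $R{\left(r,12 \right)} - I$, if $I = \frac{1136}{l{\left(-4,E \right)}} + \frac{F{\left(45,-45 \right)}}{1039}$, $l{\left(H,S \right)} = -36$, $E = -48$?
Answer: $\frac{594641}{9351} \approx 63.591$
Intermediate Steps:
$I = - \frac{295409}{9351}$ ($I = \frac{1136}{-36} - \frac{37}{1039} = 1136 \left(- \frac{1}{36}\right) - \frac{37}{1039} = - \frac{284}{9} - \frac{37}{1039} = - \frac{295409}{9351} \approx -31.591$)
$R{\left(r,12 \right)} - I = \left(44 - 12\right) - - \frac{295409}{9351} = \left(44 - 12\right) + \frac{295409}{9351} = 32 + \frac{295409}{9351} = \frac{594641}{9351}$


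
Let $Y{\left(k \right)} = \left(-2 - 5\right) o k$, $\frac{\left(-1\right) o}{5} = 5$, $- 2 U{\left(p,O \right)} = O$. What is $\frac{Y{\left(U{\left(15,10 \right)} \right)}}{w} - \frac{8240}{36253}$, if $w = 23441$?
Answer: $- \frac{224875215}{849806573} \approx -0.26462$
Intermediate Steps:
$U{\left(p,O \right)} = - \frac{O}{2}$
$o = -25$ ($o = \left(-5\right) 5 = -25$)
$Y{\left(k \right)} = 175 k$ ($Y{\left(k \right)} = \left(-2 - 5\right) \left(-25\right) k = \left(-7\right) \left(-25\right) k = 175 k$)
$\frac{Y{\left(U{\left(15,10 \right)} \right)}}{w} - \frac{8240}{36253} = \frac{175 \left(\left(- \frac{1}{2}\right) 10\right)}{23441} - \frac{8240}{36253} = 175 \left(-5\right) \frac{1}{23441} - \frac{8240}{36253} = \left(-875\right) \frac{1}{23441} - \frac{8240}{36253} = - \frac{875}{23441} - \frac{8240}{36253} = - \frac{224875215}{849806573}$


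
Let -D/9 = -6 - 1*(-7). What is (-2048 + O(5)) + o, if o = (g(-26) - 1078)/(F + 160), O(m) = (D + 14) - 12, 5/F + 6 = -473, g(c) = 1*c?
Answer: -52671247/25545 ≈ -2061.9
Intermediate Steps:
g(c) = c
F = -5/479 (F = 5/(-6 - 473) = 5/(-479) = 5*(-1/479) = -5/479 ≈ -0.010438)
D = -9 (D = -9*(-6 - 1*(-7)) = -9*(-6 + 7) = -9*1 = -9)
O(m) = -7 (O(m) = (-9 + 14) - 12 = 5 - 12 = -7)
o = -176272/25545 (o = (-26 - 1078)/(-5/479 + 160) = -1104/76635/479 = -1104*479/76635 = -176272/25545 ≈ -6.9005)
(-2048 + O(5)) + o = (-2048 - 7) - 176272/25545 = -2055 - 176272/25545 = -52671247/25545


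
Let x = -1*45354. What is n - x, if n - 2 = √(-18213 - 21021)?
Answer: 45356 + I*√39234 ≈ 45356.0 + 198.08*I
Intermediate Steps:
n = 2 + I*√39234 (n = 2 + √(-18213 - 21021) = 2 + √(-39234) = 2 + I*√39234 ≈ 2.0 + 198.08*I)
x = -45354
n - x = (2 + I*√39234) - 1*(-45354) = (2 + I*√39234) + 45354 = 45356 + I*√39234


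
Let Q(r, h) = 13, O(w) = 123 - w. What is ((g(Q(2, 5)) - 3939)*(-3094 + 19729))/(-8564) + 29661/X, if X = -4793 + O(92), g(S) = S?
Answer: 38843436102/5097721 ≈ 7619.8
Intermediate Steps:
X = -4762 (X = -4793 + (123 - 1*92) = -4793 + (123 - 92) = -4793 + 31 = -4762)
((g(Q(2, 5)) - 3939)*(-3094 + 19729))/(-8564) + 29661/X = ((13 - 3939)*(-3094 + 19729))/(-8564) + 29661/(-4762) = -3926*16635*(-1/8564) + 29661*(-1/4762) = -65309010*(-1/8564) - 29661/4762 = 32654505/4282 - 29661/4762 = 38843436102/5097721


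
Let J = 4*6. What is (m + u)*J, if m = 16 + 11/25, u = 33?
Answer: 29664/25 ≈ 1186.6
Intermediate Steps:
J = 24
m = 411/25 (m = 16 + 11*(1/25) = 16 + 11/25 = 411/25 ≈ 16.440)
(m + u)*J = (411/25 + 33)*24 = (1236/25)*24 = 29664/25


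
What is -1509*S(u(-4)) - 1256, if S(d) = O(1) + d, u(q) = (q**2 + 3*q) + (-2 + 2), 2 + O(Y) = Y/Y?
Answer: -5783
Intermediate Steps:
O(Y) = -1 (O(Y) = -2 + Y/Y = -2 + 1 = -1)
u(q) = q**2 + 3*q (u(q) = (q**2 + 3*q) + 0 = q**2 + 3*q)
S(d) = -1 + d
-1509*S(u(-4)) - 1256 = -1509*(-1 - 4*(3 - 4)) - 1256 = -1509*(-1 - 4*(-1)) - 1256 = -1509*(-1 + 4) - 1256 = -1509*3 - 1256 = -4527 - 1256 = -5783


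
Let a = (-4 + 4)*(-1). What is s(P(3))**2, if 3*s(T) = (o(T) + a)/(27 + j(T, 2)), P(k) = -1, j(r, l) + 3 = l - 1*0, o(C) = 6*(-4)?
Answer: 16/169 ≈ 0.094675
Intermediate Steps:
o(C) = -24
j(r, l) = -3 + l (j(r, l) = -3 + (l - 1*0) = -3 + (l + 0) = -3 + l)
a = 0 (a = 0*(-1) = 0)
s(T) = -4/13 (s(T) = ((-24 + 0)/(27 + (-3 + 2)))/3 = (-24/(27 - 1))/3 = (-24/26)/3 = (-24*1/26)/3 = (1/3)*(-12/13) = -4/13)
s(P(3))**2 = (-4/13)**2 = 16/169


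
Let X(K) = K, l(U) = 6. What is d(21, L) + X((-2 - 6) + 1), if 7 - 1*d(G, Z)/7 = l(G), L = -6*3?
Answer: 0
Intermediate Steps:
L = -18
d(G, Z) = 7 (d(G, Z) = 49 - 7*6 = 49 - 42 = 7)
d(21, L) + X((-2 - 6) + 1) = 7 + ((-2 - 6) + 1) = 7 + (-8 + 1) = 7 - 7 = 0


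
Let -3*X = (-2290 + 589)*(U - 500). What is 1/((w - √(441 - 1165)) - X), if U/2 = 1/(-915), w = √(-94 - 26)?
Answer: 305/(2*(43233939 - 305*I*√181 + 305*I*√30)) ≈ 3.5273e-6 + 1.9848e-10*I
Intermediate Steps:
w = 2*I*√30 (w = √(-120) = 2*I*√30 ≈ 10.954*I)
U = -2/915 (U = 2/(-915) = 2*(-1/915) = -2/915 ≈ -0.0021858)
X = -86467878/305 (X = -(-2290 + 589)*(-2/915 - 500)/3 = -(-567)*(-457502)/915 = -⅓*259403634/305 = -86467878/305 ≈ -2.8350e+5)
1/((w - √(441 - 1165)) - X) = 1/((2*I*√30 - √(441 - 1165)) - 1*(-86467878/305)) = 1/((2*I*√30 - √(-724)) + 86467878/305) = 1/((2*I*√30 - 2*I*√181) + 86467878/305) = 1/((-2*I*√181 + 2*I*√30) + 86467878/305) = 1/(86467878/305 - 2*I*√181 + 2*I*√30)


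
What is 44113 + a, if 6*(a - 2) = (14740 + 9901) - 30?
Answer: 289301/6 ≈ 48217.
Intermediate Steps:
a = 24623/6 (a = 2 + ((14740 + 9901) - 30)/6 = 2 + (24641 - 30)/6 = 2 + (1/6)*24611 = 2 + 24611/6 = 24623/6 ≈ 4103.8)
44113 + a = 44113 + 24623/6 = 289301/6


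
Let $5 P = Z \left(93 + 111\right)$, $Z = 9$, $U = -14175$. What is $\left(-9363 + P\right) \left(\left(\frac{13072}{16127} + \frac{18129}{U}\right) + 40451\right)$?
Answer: $- \frac{46213426818655052}{127000125} \approx -3.6389 \cdot 10^{8}$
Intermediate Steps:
$P = \frac{1836}{5}$ ($P = \frac{9 \left(93 + 111\right)}{5} = \frac{9 \cdot 204}{5} = \frac{1}{5} \cdot 1836 = \frac{1836}{5} \approx 367.2$)
$\left(-9363 + P\right) \left(\left(\frac{13072}{16127} + \frac{18129}{U}\right) + 40451\right) = \left(-9363 + \frac{1836}{5}\right) \left(\left(\frac{13072}{16127} + \frac{18129}{-14175}\right) + 40451\right) = - \frac{44979 \left(\left(13072 \cdot \frac{1}{16127} + 18129 \left(- \frac{1}{14175}\right)\right) + 40451\right)}{5} = - \frac{44979 \left(\left(\frac{13072}{16127} - \frac{6043}{4725}\right) + 40451\right)}{5} = - \frac{44979 \left(- \frac{35690261}{76200075} + 40451\right)}{5} = \left(- \frac{44979}{5}\right) \frac{3082333543564}{76200075} = - \frac{46213426818655052}{127000125}$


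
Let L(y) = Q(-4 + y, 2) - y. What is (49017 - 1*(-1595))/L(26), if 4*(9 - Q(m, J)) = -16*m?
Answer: 50612/71 ≈ 712.84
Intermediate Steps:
Q(m, J) = 9 + 4*m (Q(m, J) = 9 - (-1)*16*m/4 = 9 - (-4)*m = 9 + 4*m)
L(y) = -7 + 3*y (L(y) = (9 + 4*(-4 + y)) - y = (9 + (-16 + 4*y)) - y = (-7 + 4*y) - y = -7 + 3*y)
(49017 - 1*(-1595))/L(26) = (49017 - 1*(-1595))/(-7 + 3*26) = (49017 + 1595)/(-7 + 78) = 50612/71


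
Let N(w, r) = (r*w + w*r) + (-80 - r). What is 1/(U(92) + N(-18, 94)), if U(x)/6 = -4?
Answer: -1/3582 ≈ -0.00027917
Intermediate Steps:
N(w, r) = -80 - r + 2*r*w (N(w, r) = (r*w + r*w) + (-80 - r) = 2*r*w + (-80 - r) = -80 - r + 2*r*w)
U(x) = -24 (U(x) = 6*(-4) = -24)
1/(U(92) + N(-18, 94)) = 1/(-24 + (-80 - 1*94 + 2*94*(-18))) = 1/(-24 + (-80 - 94 - 3384)) = 1/(-24 - 3558) = 1/(-3582) = -1/3582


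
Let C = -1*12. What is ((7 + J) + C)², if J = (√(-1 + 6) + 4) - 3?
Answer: (4 - √5)² ≈ 3.1115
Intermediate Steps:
J = 1 + √5 (J = (√5 + 4) - 3 = (4 + √5) - 3 = 1 + √5 ≈ 3.2361)
C = -12
((7 + J) + C)² = ((7 + (1 + √5)) - 12)² = ((8 + √5) - 12)² = (-4 + √5)²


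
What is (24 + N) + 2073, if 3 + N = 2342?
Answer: 4436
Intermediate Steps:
N = 2339 (N = -3 + 2342 = 2339)
(24 + N) + 2073 = (24 + 2339) + 2073 = 2363 + 2073 = 4436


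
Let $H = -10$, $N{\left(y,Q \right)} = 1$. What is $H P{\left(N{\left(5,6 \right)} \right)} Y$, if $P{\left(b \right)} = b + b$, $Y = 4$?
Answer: $-80$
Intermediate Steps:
$P{\left(b \right)} = 2 b$
$H P{\left(N{\left(5,6 \right)} \right)} Y = - 10 \cdot 2 \cdot 1 \cdot 4 = \left(-10\right) 2 \cdot 4 = \left(-20\right) 4 = -80$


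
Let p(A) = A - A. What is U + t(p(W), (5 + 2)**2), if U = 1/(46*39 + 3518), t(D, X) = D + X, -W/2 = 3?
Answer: 260289/5312 ≈ 49.000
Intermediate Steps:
W = -6 (W = -2*3 = -6)
p(A) = 0
U = 1/5312 (U = 1/(1794 + 3518) = 1/5312 ≈ 0.00018825)
U + t(p(W), (5 + 2)**2) = 1/5312 + (0 + (5 + 2)**2) = 1/5312 + (0 + 7**2) = 1/5312 + (0 + 49) = 1/5312 + 49 = 260289/5312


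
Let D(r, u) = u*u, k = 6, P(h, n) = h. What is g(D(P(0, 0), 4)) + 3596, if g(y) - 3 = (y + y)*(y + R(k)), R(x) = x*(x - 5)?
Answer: 4303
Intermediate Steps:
R(x) = x*(-5 + x)
D(r, u) = u**2
g(y) = 3 + 2*y*(6 + y) (g(y) = 3 + (y + y)*(y + 6*(-5 + 6)) = 3 + (2*y)*(y + 6*1) = 3 + (2*y)*(y + 6) = 3 + (2*y)*(6 + y) = 3 + 2*y*(6 + y))
g(D(P(0, 0), 4)) + 3596 = (3 + 2*(4**2)**2 + 12*4**2) + 3596 = (3 + 2*16**2 + 12*16) + 3596 = (3 + 2*256 + 192) + 3596 = (3 + 512 + 192) + 3596 = 707 + 3596 = 4303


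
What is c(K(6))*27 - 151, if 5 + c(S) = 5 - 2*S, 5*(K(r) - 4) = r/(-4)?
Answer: -1754/5 ≈ -350.80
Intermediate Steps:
K(r) = 4 - r/20 (K(r) = 4 + (r/(-4))/5 = 4 + (r*(-¼))/5 = 4 + (-r/4)/5 = 4 - r/20)
c(S) = -2*S (c(S) = -5 + (5 - 2*S) = -2*S)
c(K(6))*27 - 151 = -2*(4 - 1/20*6)*27 - 151 = -2*(4 - 3/10)*27 - 151 = -2*37/10*27 - 151 = -37/5*27 - 151 = -999/5 - 151 = -1754/5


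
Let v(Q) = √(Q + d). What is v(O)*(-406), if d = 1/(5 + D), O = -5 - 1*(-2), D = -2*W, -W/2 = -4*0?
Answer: -406*I*√70/5 ≈ -679.37*I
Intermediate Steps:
W = 0 (W = -(-8)*0 = -2*0 = 0)
D = 0 (D = -2*0 = 0)
O = -3 (O = -5 + 2 = -3)
d = ⅕ (d = 1/(5 + 0) = 1/5 = ⅕ ≈ 0.20000)
v(Q) = √(⅕ + Q) (v(Q) = √(Q + ⅕) = √(⅕ + Q))
v(O)*(-406) = (√(5 + 25*(-3))/5)*(-406) = (√(5 - 75)/5)*(-406) = (√(-70)/5)*(-406) = ((I*√70)/5)*(-406) = (I*√70/5)*(-406) = -406*I*√70/5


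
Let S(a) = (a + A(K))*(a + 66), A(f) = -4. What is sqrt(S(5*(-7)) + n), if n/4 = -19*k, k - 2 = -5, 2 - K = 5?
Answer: 3*I*sqrt(109) ≈ 31.321*I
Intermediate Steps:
K = -3 (K = 2 - 1*5 = 2 - 5 = -3)
k = -3 (k = 2 - 5 = -3)
n = 228 (n = 4*(-19*(-3)) = 4*57 = 228)
S(a) = (-4 + a)*(66 + a) (S(a) = (a - 4)*(a + 66) = (-4 + a)*(66 + a))
sqrt(S(5*(-7)) + n) = sqrt((-264 + (5*(-7))**2 + 62*(5*(-7))) + 228) = sqrt((-264 + (-35)**2 + 62*(-35)) + 228) = sqrt((-264 + 1225 - 2170) + 228) = sqrt(-1209 + 228) = sqrt(-981) = 3*I*sqrt(109)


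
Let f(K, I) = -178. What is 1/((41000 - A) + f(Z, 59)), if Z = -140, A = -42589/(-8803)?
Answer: 8803/359313477 ≈ 2.4499e-5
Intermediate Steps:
A = 42589/8803 (A = -42589*(-1/8803) = 42589/8803 ≈ 4.8380)
1/((41000 - A) + f(Z, 59)) = 1/((41000 - 1*42589/8803) - 178) = 1/((41000 - 42589/8803) - 178) = 1/(360880411/8803 - 178) = 1/(359313477/8803) = 8803/359313477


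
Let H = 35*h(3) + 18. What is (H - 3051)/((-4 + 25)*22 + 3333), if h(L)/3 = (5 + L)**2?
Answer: 1229/1265 ≈ 0.97154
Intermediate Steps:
h(L) = 3*(5 + L)**2
H = 6738 (H = 35*(3*(5 + 3)**2) + 18 = 35*(3*8**2) + 18 = 35*(3*64) + 18 = 35*192 + 18 = 6720 + 18 = 6738)
(H - 3051)/((-4 + 25)*22 + 3333) = (6738 - 3051)/((-4 + 25)*22 + 3333) = 3687/(21*22 + 3333) = 3687/(462 + 3333) = 3687/3795 = 3687*(1/3795) = 1229/1265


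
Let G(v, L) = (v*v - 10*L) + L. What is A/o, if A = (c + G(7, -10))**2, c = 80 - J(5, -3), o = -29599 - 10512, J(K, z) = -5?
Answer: -50176/40111 ≈ -1.2509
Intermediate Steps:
G(v, L) = v**2 - 9*L (G(v, L) = (v**2 - 10*L) + L = v**2 - 9*L)
o = -40111
c = 85 (c = 80 - 1*(-5) = 80 + 5 = 85)
A = 50176 (A = (85 + (7**2 - 9*(-10)))**2 = (85 + (49 + 90))**2 = (85 + 139)**2 = 224**2 = 50176)
A/o = 50176/(-40111) = 50176*(-1/40111) = -50176/40111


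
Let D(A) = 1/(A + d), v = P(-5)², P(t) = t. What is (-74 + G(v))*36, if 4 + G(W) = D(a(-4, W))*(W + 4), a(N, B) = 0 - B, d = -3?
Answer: -19917/7 ≈ -2845.3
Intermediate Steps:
a(N, B) = -B
v = 25 (v = (-5)² = 25)
D(A) = 1/(-3 + A) (D(A) = 1/(A - 3) = 1/(-3 + A))
G(W) = -4 + (4 + W)/(-3 - W) (G(W) = -4 + (W + 4)/(-3 - W) = -4 + (4 + W)/(-3 - W))
(-74 + G(v))*36 = (-74 + (-16 - 5*25)/(3 + 25))*36 = (-74 + (-16 - 125)/28)*36 = (-74 + (1/28)*(-141))*36 = (-74 - 141/28)*36 = -2213/28*36 = -19917/7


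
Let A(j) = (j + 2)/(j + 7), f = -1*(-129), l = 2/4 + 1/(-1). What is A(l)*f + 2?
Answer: 413/13 ≈ 31.769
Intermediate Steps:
l = -½ (l = 2*(¼) + 1*(-1) = ½ - 1 = -½ ≈ -0.50000)
f = 129
A(j) = (2 + j)/(7 + j)
A(l)*f + 2 = ((2 - ½)/(7 - ½))*129 + 2 = ((3/2)/(13/2))*129 + 2 = ((2/13)*(3/2))*129 + 2 = (3/13)*129 + 2 = 387/13 + 2 = 413/13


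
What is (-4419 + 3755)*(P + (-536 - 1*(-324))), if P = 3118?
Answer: -1929584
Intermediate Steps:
(-4419 + 3755)*(P + (-536 - 1*(-324))) = (-4419 + 3755)*(3118 + (-536 - 1*(-324))) = -664*(3118 + (-536 + 324)) = -664*(3118 - 212) = -664*2906 = -1929584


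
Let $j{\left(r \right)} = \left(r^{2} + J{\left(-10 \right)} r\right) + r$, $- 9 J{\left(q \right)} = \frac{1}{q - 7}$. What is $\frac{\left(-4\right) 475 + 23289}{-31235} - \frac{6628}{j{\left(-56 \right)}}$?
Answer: $- \frac{10438267079}{3679358060} \approx -2.837$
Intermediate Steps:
$J{\left(q \right)} = - \frac{1}{9 \left(-7 + q\right)}$ ($J{\left(q \right)} = - \frac{1}{9 \left(q - 7\right)} = - \frac{1}{9 \left(-7 + q\right)}$)
$j{\left(r \right)} = r^{2} + \frac{154 r}{153}$ ($j{\left(r \right)} = \left(r^{2} + - \frac{1}{-63 + 9 \left(-10\right)} r\right) + r = \left(r^{2} + - \frac{1}{-63 - 90} r\right) + r = \left(r^{2} + - \frac{1}{-153} r\right) + r = \left(r^{2} + \left(-1\right) \left(- \frac{1}{153}\right) r\right) + r = \left(r^{2} + \frac{r}{153}\right) + r = r^{2} + \frac{154 r}{153}$)
$\frac{\left(-4\right) 475 + 23289}{-31235} - \frac{6628}{j{\left(-56 \right)}} = \frac{\left(-4\right) 475 + 23289}{-31235} - \frac{6628}{\frac{1}{153} \left(-56\right) \left(154 + 153 \left(-56\right)\right)} = \left(-1900 + 23289\right) \left(- \frac{1}{31235}\right) - \frac{6628}{\frac{1}{153} \left(-56\right) \left(154 - 8568\right)} = 21389 \left(- \frac{1}{31235}\right) - \frac{6628}{\frac{1}{153} \left(-56\right) \left(-8414\right)} = - \frac{21389}{31235} - \frac{6628}{\frac{471184}{153}} = - \frac{21389}{31235} - \frac{253521}{117796} = - \frac{10438267079}{3679358060}$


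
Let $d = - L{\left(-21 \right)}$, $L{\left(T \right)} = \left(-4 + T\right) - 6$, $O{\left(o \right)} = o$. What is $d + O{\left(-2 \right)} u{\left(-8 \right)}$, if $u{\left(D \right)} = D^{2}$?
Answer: $-97$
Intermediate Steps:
$L{\left(T \right)} = -10 + T$
$d = 31$ ($d = - (-10 - 21) = \left(-1\right) \left(-31\right) = 31$)
$d + O{\left(-2 \right)} u{\left(-8 \right)} = 31 - 2 \left(-8\right)^{2} = 31 - 128 = -97$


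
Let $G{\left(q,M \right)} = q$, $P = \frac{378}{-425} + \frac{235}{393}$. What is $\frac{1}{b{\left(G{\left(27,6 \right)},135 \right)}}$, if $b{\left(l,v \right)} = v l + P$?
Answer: $\frac{167025}{608757446} \approx 0.00027437$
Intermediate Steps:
$P = - \frac{48679}{167025}$ ($P = 378 \left(- \frac{1}{425}\right) + 235 \cdot \frac{1}{393} = - \frac{378}{425} + \frac{235}{393} = - \frac{48679}{167025} \approx -0.29145$)
$b{\left(l,v \right)} = - \frac{48679}{167025} + l v$ ($b{\left(l,v \right)} = v l - \frac{48679}{167025} = l v - \frac{48679}{167025} = - \frac{48679}{167025} + l v$)
$\frac{1}{b{\left(G{\left(27,6 \right)},135 \right)}} = \frac{1}{- \frac{48679}{167025} + 27 \cdot 135} = \frac{1}{- \frac{48679}{167025} + 3645} = \frac{1}{\frac{608757446}{167025}} = \frac{167025}{608757446}$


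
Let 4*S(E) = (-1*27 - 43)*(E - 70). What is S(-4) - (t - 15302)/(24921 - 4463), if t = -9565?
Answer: 26517977/20458 ≈ 1296.2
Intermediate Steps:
S(E) = 1225 - 35*E/2 (S(E) = ((-1*27 - 43)*(E - 70))/4 = ((-27 - 43)*(-70 + E))/4 = (-70*(-70 + E))/4 = (4900 - 70*E)/4 = 1225 - 35*E/2)
S(-4) - (t - 15302)/(24921 - 4463) = (1225 - 35/2*(-4)) - (-9565 - 15302)/(24921 - 4463) = (1225 + 70) - (-24867)/20458 = 1295 - (-24867)/20458 = 1295 - 1*(-24867/20458) = 1295 + 24867/20458 = 26517977/20458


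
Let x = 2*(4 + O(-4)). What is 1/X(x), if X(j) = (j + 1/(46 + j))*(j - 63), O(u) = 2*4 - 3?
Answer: -64/51885 ≈ -0.0012335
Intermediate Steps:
O(u) = 5 (O(u) = 8 - 3 = 5)
x = 18 (x = 2*(4 + 5) = 2*9 = 18)
X(j) = (-63 + j)*(j + 1/(46 + j)) (X(j) = (j + 1/(46 + j))*(-63 + j) = (-63 + j)*(j + 1/(46 + j)))
1/X(x) = 1/((-63 + 18³ - 2897*18 - 17*18²)/(46 + 18)) = 1/((-63 + 5832 - 52146 - 17*324)/64) = 1/((-63 + 5832 - 52146 - 5508)/64) = 1/((1/64)*(-51885)) = 1/(-51885/64) = -64/51885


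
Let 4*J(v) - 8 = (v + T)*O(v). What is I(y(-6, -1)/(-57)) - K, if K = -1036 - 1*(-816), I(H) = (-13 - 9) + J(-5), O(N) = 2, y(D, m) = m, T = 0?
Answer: 395/2 ≈ 197.50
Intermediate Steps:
J(v) = 2 + v/2 (J(v) = 2 + ((v + 0)*2)/4 = 2 + (v*2)/4 = 2 + (2*v)/4 = 2 + v/2)
I(H) = -45/2 (I(H) = (-13 - 9) + (2 + (1/2)*(-5)) = -22 + (2 - 5/2) = -22 - 1/2 = -45/2)
K = -220 (K = -1036 + 816 = -220)
I(y(-6, -1)/(-57)) - K = -45/2 - 1*(-220) = -45/2 + 220 = 395/2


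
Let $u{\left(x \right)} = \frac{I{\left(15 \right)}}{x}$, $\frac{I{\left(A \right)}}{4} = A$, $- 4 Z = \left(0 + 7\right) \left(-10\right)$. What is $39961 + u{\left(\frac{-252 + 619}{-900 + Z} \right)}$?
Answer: $\frac{14612737}{367} \approx 39817.0$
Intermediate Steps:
$Z = \frac{35}{2}$ ($Z = - \frac{\left(0 + 7\right) \left(-10\right)}{4} = - \frac{7 \left(-10\right)}{4} = \left(- \frac{1}{4}\right) \left(-70\right) = \frac{35}{2} \approx 17.5$)
$I{\left(A \right)} = 4 A$
$u{\left(x \right)} = \frac{60}{x}$ ($u{\left(x \right)} = \frac{4 \cdot 15}{x} = \frac{60}{x}$)
$39961 + u{\left(\frac{-252 + 619}{-900 + Z} \right)} = 39961 + \frac{60}{\left(-252 + 619\right) \frac{1}{-900 + \frac{35}{2}}} = 39961 + \frac{60}{367 \frac{1}{- \frac{1765}{2}}} = 39961 + \frac{60}{367 \left(- \frac{2}{1765}\right)} = 39961 + \frac{60}{- \frac{734}{1765}} = 39961 + 60 \left(- \frac{1765}{734}\right) = 39961 - \frac{52950}{367} = \frac{14612737}{367}$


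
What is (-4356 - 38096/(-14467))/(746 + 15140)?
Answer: -31490078/114911381 ≈ -0.27404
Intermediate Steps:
(-4356 - 38096/(-14467))/(746 + 15140) = (-4356 - 38096*(-1/14467))/15886 = (-4356 + 38096/14467)*(1/15886) = -62980156/14467*1/15886 = -31490078/114911381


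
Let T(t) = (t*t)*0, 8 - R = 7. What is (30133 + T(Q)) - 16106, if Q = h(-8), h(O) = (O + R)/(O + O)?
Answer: 14027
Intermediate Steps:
R = 1 (R = 8 - 1*7 = 8 - 7 = 1)
h(O) = (1 + O)/(2*O) (h(O) = (O + 1)/(O + O) = (1 + O)/((2*O)) = (1 + O)*(1/(2*O)) = (1 + O)/(2*O))
Q = 7/16 (Q = (½)*(1 - 8)/(-8) = (½)*(-⅛)*(-7) = 7/16 ≈ 0.43750)
T(t) = 0 (T(t) = t²*0 = 0)
(30133 + T(Q)) - 16106 = (30133 + 0) - 16106 = 30133 - 16106 = 14027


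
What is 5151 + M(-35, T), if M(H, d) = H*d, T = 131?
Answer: 566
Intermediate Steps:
5151 + M(-35, T) = 5151 - 35*131 = 5151 - 4585 = 566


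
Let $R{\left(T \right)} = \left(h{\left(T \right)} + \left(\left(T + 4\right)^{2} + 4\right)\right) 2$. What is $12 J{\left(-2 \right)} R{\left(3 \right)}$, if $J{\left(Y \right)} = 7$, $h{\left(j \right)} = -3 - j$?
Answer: $7896$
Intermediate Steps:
$R{\left(T \right)} = 2 - 2 T + 2 \left(4 + T\right)^{2}$ ($R{\left(T \right)} = \left(\left(-3 - T\right) + \left(\left(T + 4\right)^{2} + 4\right)\right) 2 = \left(\left(-3 - T\right) + \left(\left(4 + T\right)^{2} + 4\right)\right) 2 = \left(\left(-3 - T\right) + \left(4 + \left(4 + T\right)^{2}\right)\right) 2 = \left(1 + \left(4 + T\right)^{2} - T\right) 2 = 2 - 2 T + 2 \left(4 + T\right)^{2}$)
$12 J{\left(-2 \right)} R{\left(3 \right)} = 12 \cdot 7 \left(2 - 6 + 2 \left(4 + 3\right)^{2}\right) = 84 \left(2 - 6 + 2 \cdot 7^{2}\right) = 84 \left(2 - 6 + 2 \cdot 49\right) = 84 \left(2 - 6 + 98\right) = 84 \cdot 94 = 7896$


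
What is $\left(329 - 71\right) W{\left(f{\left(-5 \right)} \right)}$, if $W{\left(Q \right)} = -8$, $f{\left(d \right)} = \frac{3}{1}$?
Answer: $-2064$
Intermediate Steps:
$f{\left(d \right)} = 3$ ($f{\left(d \right)} = 3 \cdot 1 = 3$)
$\left(329 - 71\right) W{\left(f{\left(-5 \right)} \right)} = \left(329 - 71\right) \left(-8\right) = 258 \left(-8\right) = -2064$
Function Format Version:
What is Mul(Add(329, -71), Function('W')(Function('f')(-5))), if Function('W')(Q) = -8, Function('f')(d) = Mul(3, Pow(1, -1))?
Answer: -2064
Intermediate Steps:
Function('f')(d) = 3 (Function('f')(d) = Mul(3, 1) = 3)
Mul(Add(329, -71), Function('W')(Function('f')(-5))) = Mul(Add(329, -71), -8) = Mul(258, -8) = -2064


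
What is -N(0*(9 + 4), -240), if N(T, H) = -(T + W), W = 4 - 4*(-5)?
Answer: 24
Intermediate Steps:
W = 24 (W = 4 + 20 = 24)
N(T, H) = -24 - T (N(T, H) = -(T + 24) = -(24 + T) = -24 - T)
-N(0*(9 + 4), -240) = -(-24 - 0*(9 + 4)) = -(-24 - 0*13) = -(-24 - 1*0) = -(-24 + 0) = -1*(-24) = 24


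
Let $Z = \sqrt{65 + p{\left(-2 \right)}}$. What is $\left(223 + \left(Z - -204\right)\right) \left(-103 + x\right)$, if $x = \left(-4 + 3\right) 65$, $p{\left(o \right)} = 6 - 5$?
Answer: $-71736 - 168 \sqrt{66} \approx -73101.0$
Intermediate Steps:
$p{\left(o \right)} = 1$ ($p{\left(o \right)} = 6 - 5 = 1$)
$Z = \sqrt{66}$ ($Z = \sqrt{65 + 1} = \sqrt{66} \approx 8.124$)
$x = -65$ ($x = \left(-1\right) 65 = -65$)
$\left(223 + \left(Z - -204\right)\right) \left(-103 + x\right) = \left(223 + \left(\sqrt{66} - -204\right)\right) \left(-103 - 65\right) = \left(223 + \left(\sqrt{66} + 204\right)\right) \left(-168\right) = \left(223 + \left(204 + \sqrt{66}\right)\right) \left(-168\right) = \left(427 + \sqrt{66}\right) \left(-168\right) = -71736 - 168 \sqrt{66}$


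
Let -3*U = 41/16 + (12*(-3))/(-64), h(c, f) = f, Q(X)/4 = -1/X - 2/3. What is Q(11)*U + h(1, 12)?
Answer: 3001/198 ≈ 15.157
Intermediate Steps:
Q(X) = -8/3 - 4/X (Q(X) = 4*(-1/X - 2/3) = 4*(-1/X - 2*⅓) = 4*(-1/X - ⅔) = 4*(-⅔ - 1/X) = -8/3 - 4/X)
U = -25/24 (U = -(41/16 + (12*(-3))/(-64))/3 = -(41*(1/16) - 36*(-1/64))/3 = -(41/16 + 9/16)/3 = -⅓*25/8 = -25/24 ≈ -1.0417)
Q(11)*U + h(1, 12) = (-8/3 - 4/11)*(-25/24) + 12 = -100/33*(-25/24) + 12 = 625/198 + 12 = 3001/198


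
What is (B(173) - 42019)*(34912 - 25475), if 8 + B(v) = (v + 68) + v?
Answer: -392701881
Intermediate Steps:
B(v) = 60 + 2*v (B(v) = -8 + ((v + 68) + v) = -8 + ((68 + v) + v) = -8 + (68 + 2*v) = 60 + 2*v)
(B(173) - 42019)*(34912 - 25475) = ((60 + 2*173) - 42019)*(34912 - 25475) = ((60 + 346) - 42019)*9437 = (406 - 42019)*9437 = -41613*9437 = -392701881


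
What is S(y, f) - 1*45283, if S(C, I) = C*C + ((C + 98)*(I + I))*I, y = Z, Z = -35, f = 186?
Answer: 4315038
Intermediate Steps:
y = -35
S(C, I) = C² + 2*I²*(98 + C) (S(C, I) = C² + ((98 + C)*(2*I))*I = C² + (2*I*(98 + C))*I = C² + 2*I²*(98 + C))
S(y, f) - 1*45283 = ((-35)² + 196*186² + 2*(-35)*186²) - 1*45283 = (1225 + 196*34596 + 2*(-35)*34596) - 45283 = (1225 + 6780816 - 2421720) - 45283 = 4360321 - 45283 = 4315038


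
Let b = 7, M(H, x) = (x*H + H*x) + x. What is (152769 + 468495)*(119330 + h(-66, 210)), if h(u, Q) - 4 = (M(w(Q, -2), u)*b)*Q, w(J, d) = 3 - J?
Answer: 24967726662816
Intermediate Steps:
M(H, x) = x + 2*H*x (M(H, x) = (H*x + H*x) + x = 2*H*x + x = x + 2*H*x)
h(u, Q) = 4 + 7*Q*u*(7 - 2*Q) (h(u, Q) = 4 + ((u*(1 + 2*(3 - Q)))*7)*Q = 4 + ((u*(1 + (6 - 2*Q)))*7)*Q = 4 + ((u*(7 - 2*Q))*7)*Q = 4 + (7*u*(7 - 2*Q))*Q = 4 + 7*Q*u*(7 - 2*Q))
(152769 + 468495)*(119330 + h(-66, 210)) = (152769 + 468495)*(119330 + (4 - 7*210*(-66)*(-7 + 2*210))) = 621264*(119330 + (4 - 7*210*(-66)*(-7 + 420))) = 621264*(119330 + (4 - 7*210*(-66)*413)) = 621264*(119330 + (4 + 40069260)) = 621264*(119330 + 40069264) = 621264*40188594 = 24967726662816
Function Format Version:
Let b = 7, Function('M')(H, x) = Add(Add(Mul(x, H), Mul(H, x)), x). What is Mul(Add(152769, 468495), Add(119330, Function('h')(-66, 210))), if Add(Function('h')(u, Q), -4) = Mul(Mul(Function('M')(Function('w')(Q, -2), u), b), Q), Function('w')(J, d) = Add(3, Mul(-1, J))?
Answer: 24967726662816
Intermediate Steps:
Function('M')(H, x) = Add(x, Mul(2, H, x)) (Function('M')(H, x) = Add(Add(Mul(H, x), Mul(H, x)), x) = Add(Mul(2, H, x), x) = Add(x, Mul(2, H, x)))
Function('h')(u, Q) = Add(4, Mul(7, Q, u, Add(7, Mul(-2, Q)))) (Function('h')(u, Q) = Add(4, Mul(Mul(Mul(u, Add(1, Mul(2, Add(3, Mul(-1, Q))))), 7), Q)) = Add(4, Mul(Mul(Mul(u, Add(1, Add(6, Mul(-2, Q)))), 7), Q)) = Add(4, Mul(Mul(Mul(u, Add(7, Mul(-2, Q))), 7), Q)) = Add(4, Mul(Mul(7, u, Add(7, Mul(-2, Q))), Q)) = Add(4, Mul(7, Q, u, Add(7, Mul(-2, Q)))))
Mul(Add(152769, 468495), Add(119330, Function('h')(-66, 210))) = Mul(Add(152769, 468495), Add(119330, Add(4, Mul(-7, 210, -66, Add(-7, Mul(2, 210)))))) = Mul(621264, Add(119330, Add(4, Mul(-7, 210, -66, Add(-7, 420))))) = Mul(621264, Add(119330, Add(4, Mul(-7, 210, -66, 413)))) = Mul(621264, Add(119330, Add(4, 40069260))) = Mul(621264, Add(119330, 40069264)) = Mul(621264, 40188594) = 24967726662816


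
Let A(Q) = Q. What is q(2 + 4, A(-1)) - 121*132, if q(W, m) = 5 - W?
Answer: -15973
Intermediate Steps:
q(2 + 4, A(-1)) - 121*132 = (5 - (2 + 4)) - 121*132 = (5 - 1*6) - 15972 = (5 - 6) - 15972 = -1 - 15972 = -15973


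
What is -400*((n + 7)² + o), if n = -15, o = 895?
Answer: -383600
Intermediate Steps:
-400*((n + 7)² + o) = -400*((-15 + 7)² + 895) = -400*((-8)² + 895) = -400*(64 + 895) = -400*959 = -383600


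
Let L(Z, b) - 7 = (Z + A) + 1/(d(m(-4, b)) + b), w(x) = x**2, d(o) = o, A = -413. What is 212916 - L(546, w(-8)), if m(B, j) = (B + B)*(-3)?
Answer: 18724287/88 ≈ 2.1278e+5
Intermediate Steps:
m(B, j) = -6*B (m(B, j) = (2*B)*(-3) = -6*B)
L(Z, b) = -406 + Z + 1/(24 + b) (L(Z, b) = 7 + ((Z - 413) + 1/(-6*(-4) + b)) = 7 + ((-413 + Z) + 1/(24 + b)) = 7 + (-413 + Z + 1/(24 + b)) = -406 + Z + 1/(24 + b))
212916 - L(546, w(-8)) = 212916 - (-9743 - 406*(-8)**2 + 24*546 + 546*(-8)**2)/(24 + (-8)**2) = 212916 - (-9743 - 406*64 + 13104 + 546*64)/(24 + 64) = 212916 - (-9743 - 25984 + 13104 + 34944)/88 = 212916 - 12321/88 = 18724287/88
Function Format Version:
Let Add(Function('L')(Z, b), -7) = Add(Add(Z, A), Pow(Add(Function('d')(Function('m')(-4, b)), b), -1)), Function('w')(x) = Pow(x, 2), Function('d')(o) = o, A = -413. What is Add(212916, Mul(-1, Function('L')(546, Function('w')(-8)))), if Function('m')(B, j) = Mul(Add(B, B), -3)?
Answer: Rational(18724287, 88) ≈ 2.1278e+5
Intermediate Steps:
Function('m')(B, j) = Mul(-6, B) (Function('m')(B, j) = Mul(Mul(2, B), -3) = Mul(-6, B))
Function('L')(Z, b) = Add(-406, Z, Pow(Add(24, b), -1)) (Function('L')(Z, b) = Add(7, Add(Add(Z, -413), Pow(Add(Mul(-6, -4), b), -1))) = Add(7, Add(Add(-413, Z), Pow(Add(24, b), -1))) = Add(7, Add(-413, Z, Pow(Add(24, b), -1))) = Add(-406, Z, Pow(Add(24, b), -1)))
Add(212916, Mul(-1, Function('L')(546, Function('w')(-8)))) = Add(212916, Mul(-1, Mul(Pow(Add(24, Pow(-8, 2)), -1), Add(-9743, Mul(-406, Pow(-8, 2)), Mul(24, 546), Mul(546, Pow(-8, 2)))))) = Add(212916, Mul(-1, Mul(Pow(Add(24, 64), -1), Add(-9743, Mul(-406, 64), 13104, Mul(546, 64))))) = Add(212916, Mul(-1, Mul(Pow(88, -1), Add(-9743, -25984, 13104, 34944)))) = Add(212916, Mul(-1, Mul(Rational(1, 88), 12321))) = Add(212916, Mul(-1, Rational(12321, 88))) = Add(212916, Rational(-12321, 88)) = Rational(18724287, 88)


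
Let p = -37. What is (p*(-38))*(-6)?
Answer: -8436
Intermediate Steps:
(p*(-38))*(-6) = -37*(-38)*(-6) = 1406*(-6) = -8436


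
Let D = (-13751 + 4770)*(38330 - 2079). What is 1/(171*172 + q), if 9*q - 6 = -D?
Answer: 9/325834945 ≈ 2.7621e-8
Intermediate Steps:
D = -325570231 (D = -8981*36251 = -325570231)
q = 325570237/9 (q = 2/3 + (-1*(-325570231))/9 = 2/3 + (1/9)*325570231 = 2/3 + 325570231/9 = 325570237/9 ≈ 3.6174e+7)
1/(171*172 + q) = 1/(171*172 + 325570237/9) = 1/(29412 + 325570237/9) = 1/(325834945/9) = 9/325834945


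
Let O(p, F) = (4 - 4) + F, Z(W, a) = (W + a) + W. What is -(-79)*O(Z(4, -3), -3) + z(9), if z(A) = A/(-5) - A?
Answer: -1239/5 ≈ -247.80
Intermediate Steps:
Z(W, a) = a + 2*W
z(A) = -6*A/5 (z(A) = A*(-⅕) - A = -A/5 - A = -6*A/5)
O(p, F) = F (O(p, F) = 0 + F = F)
-(-79)*O(Z(4, -3), -3) + z(9) = -(-79)*(-3) - 6/5*9 = -79*3 - 54/5 = -237 - 54/5 = -1239/5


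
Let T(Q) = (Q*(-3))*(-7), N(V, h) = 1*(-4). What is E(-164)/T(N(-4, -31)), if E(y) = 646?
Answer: -323/42 ≈ -7.6905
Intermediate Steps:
N(V, h) = -4
T(Q) = 21*Q (T(Q) = -3*Q*(-7) = 21*Q)
E(-164)/T(N(-4, -31)) = 646/((21*(-4))) = 646/(-84) = 646*(-1/84) = -323/42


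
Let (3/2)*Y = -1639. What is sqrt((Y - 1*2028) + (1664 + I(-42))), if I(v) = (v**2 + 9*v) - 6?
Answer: I*sqrt(690)/3 ≈ 8.756*I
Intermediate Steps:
Y = -3278/3 (Y = (2/3)*(-1639) = -3278/3 ≈ -1092.7)
I(v) = -6 + v**2 + 9*v
sqrt((Y - 1*2028) + (1664 + I(-42))) = sqrt((-3278/3 - 1*2028) + (1664 + (-6 + (-42)**2 + 9*(-42)))) = sqrt((-3278/3 - 2028) + (1664 + (-6 + 1764 - 378))) = sqrt(-9362/3 + (1664 + 1380)) = sqrt(-9362/3 + 3044) = sqrt(-230/3) = I*sqrt(690)/3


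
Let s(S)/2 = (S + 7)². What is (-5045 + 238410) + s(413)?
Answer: 586165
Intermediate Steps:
s(S) = 2*(7 + S)² (s(S) = 2*(S + 7)² = 2*(7 + S)²)
(-5045 + 238410) + s(413) = (-5045 + 238410) + 2*(7 + 413)² = 233365 + 2*420² = 233365 + 2*176400 = 233365 + 352800 = 586165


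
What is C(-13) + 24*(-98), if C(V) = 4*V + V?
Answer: -2417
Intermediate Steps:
C(V) = 5*V
C(-13) + 24*(-98) = 5*(-13) + 24*(-98) = -65 - 2352 = -2417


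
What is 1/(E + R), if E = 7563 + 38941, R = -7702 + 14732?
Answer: 1/53534 ≈ 1.8680e-5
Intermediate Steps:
R = 7030
E = 46504
1/(E + R) = 1/(46504 + 7030) = 1/53534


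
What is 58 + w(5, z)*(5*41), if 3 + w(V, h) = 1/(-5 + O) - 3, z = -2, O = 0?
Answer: -1213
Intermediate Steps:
w(V, h) = -31/5 (w(V, h) = -3 + (1/(-5 + 0) - 3) = -3 + (1/(-5) - 3) = -3 + (-⅕ - 3) = -3 - 16/5 = -31/5)
58 + w(5, z)*(5*41) = 58 - 31*41 = 58 - 31/5*205 = 58 - 1271 = -1213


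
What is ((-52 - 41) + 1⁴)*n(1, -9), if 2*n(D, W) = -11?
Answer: 506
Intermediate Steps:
n(D, W) = -11/2 (n(D, W) = (½)*(-11) = -11/2)
((-52 - 41) + 1⁴)*n(1, -9) = ((-52 - 41) + 1⁴)*(-11/2) = (-93 + 1)*(-11/2) = -92*(-11/2) = 506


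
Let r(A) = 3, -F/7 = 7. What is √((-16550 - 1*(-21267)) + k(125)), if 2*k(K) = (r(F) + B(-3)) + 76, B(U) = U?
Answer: √4755 ≈ 68.957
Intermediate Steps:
F = -49 (F = -7*7 = -49)
k(K) = 38 (k(K) = ((3 - 3) + 76)/2 = (0 + 76)/2 = (½)*76 = 38)
√((-16550 - 1*(-21267)) + k(125)) = √((-16550 - 1*(-21267)) + 38) = √((-16550 + 21267) + 38) = √(4717 + 38) = √4755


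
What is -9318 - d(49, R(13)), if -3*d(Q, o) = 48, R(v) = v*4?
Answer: -9302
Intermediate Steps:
R(v) = 4*v
d(Q, o) = -16 (d(Q, o) = -⅓*48 = -16)
-9318 - d(49, R(13)) = -9318 - 1*(-16) = -9318 + 16 = -9302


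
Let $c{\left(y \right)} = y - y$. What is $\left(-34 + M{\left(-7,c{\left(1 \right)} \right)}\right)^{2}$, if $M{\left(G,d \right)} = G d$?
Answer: $1156$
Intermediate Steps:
$c{\left(y \right)} = 0$
$\left(-34 + M{\left(-7,c{\left(1 \right)} \right)}\right)^{2} = \left(-34 - 0\right)^{2} = \left(-34 + 0\right)^{2} = \left(-34\right)^{2} = 1156$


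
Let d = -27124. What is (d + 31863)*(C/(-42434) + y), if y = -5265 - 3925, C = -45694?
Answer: -131988856291/3031 ≈ -4.3546e+7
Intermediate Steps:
y = -9190
(d + 31863)*(C/(-42434) + y) = (-27124 + 31863)*(-45694/(-42434) - 9190) = 4739*(-45694*(-1/42434) - 9190) = 4739*(22847/21217 - 9190) = 4739*(-194961383/21217) = -131988856291/3031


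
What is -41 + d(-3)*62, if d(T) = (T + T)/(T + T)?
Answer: 21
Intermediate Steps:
d(T) = 1 (d(T) = (2*T)/((2*T)) = (2*T)*(1/(2*T)) = 1)
-41 + d(-3)*62 = -41 + 1*62 = -41 + 62 = 21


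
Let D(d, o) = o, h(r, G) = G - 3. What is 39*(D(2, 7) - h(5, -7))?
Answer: 663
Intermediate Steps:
h(r, G) = -3 + G
39*(D(2, 7) - h(5, -7)) = 39*(7 - (-3 - 7)) = 39*(7 - 1*(-10)) = 39*(7 + 10) = 39*17 = 663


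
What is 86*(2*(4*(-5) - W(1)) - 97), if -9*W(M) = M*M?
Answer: -105866/9 ≈ -11763.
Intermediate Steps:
W(M) = -M²/9 (W(M) = -M*M/9 = -M²/9)
86*(2*(4*(-5) - W(1)) - 97) = 86*(2*(4*(-5) - (-1)*1²/9) - 97) = 86*(2*(-20 - (-1)/9) - 97) = 86*(2*(-20 - 1*(-⅑)) - 97) = 86*(2*(-20 + ⅑) - 97) = 86*(2*(-179/9) - 97) = 86*(-358/9 - 97) = 86*(-1231/9) = -105866/9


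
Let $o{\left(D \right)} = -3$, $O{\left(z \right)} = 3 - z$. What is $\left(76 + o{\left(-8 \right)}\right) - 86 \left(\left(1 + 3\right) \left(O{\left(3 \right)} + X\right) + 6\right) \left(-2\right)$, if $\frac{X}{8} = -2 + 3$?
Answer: $6609$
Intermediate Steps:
$X = 8$ ($X = 8 \left(-2 + 3\right) = 8 \cdot 1 = 8$)
$\left(76 + o{\left(-8 \right)}\right) - 86 \left(\left(1 + 3\right) \left(O{\left(3 \right)} + X\right) + 6\right) \left(-2\right) = \left(76 - 3\right) - 86 \left(\left(1 + 3\right) \left(\left(3 - 3\right) + 8\right) + 6\right) \left(-2\right) = 73 - 86 \left(4 \left(\left(3 - 3\right) + 8\right) + 6\right) \left(-2\right) = 73 - 86 \left(4 \left(0 + 8\right) + 6\right) \left(-2\right) = 73 - 86 \left(4 \cdot 8 + 6\right) \left(-2\right) = 73 - 86 \left(32 + 6\right) \left(-2\right) = 73 - 86 \cdot 38 \left(-2\right) = 73 - -6536 = 73 + 6536 = 6609$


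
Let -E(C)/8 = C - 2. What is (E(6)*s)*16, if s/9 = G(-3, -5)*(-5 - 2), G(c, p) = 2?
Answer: 64512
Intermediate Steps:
E(C) = 16 - 8*C (E(C) = -8*(C - 2) = -8*(-2 + C) = 16 - 8*C)
s = -126 (s = 9*(2*(-5 - 2)) = 9*(2*(-7)) = 9*(-14) = -126)
(E(6)*s)*16 = ((16 - 8*6)*(-126))*16 = ((16 - 48)*(-126))*16 = -32*(-126)*16 = 4032*16 = 64512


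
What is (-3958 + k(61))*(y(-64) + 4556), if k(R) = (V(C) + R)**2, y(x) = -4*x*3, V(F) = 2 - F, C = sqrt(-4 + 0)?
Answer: 37268 - 1341648*I ≈ 37268.0 - 1.3416e+6*I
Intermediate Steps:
C = 2*I (C = sqrt(-4) = 2*I ≈ 2.0*I)
y(x) = -12*x
k(R) = (2 + R - 2*I)**2 (k(R) = ((2 - 2*I) + R)**2 = (2 + R - 2*I)**2)
(-3958 + k(61))*(y(-64) + 4556) = (-3958 + (2 + 61 - 2*I)**2)*(-12*(-64) + 4556) = (-3958 + (63 - 2*I)**2)*(768 + 4556) = (-3958 + (63 - 2*I)**2)*5324 = -21072392 + 5324*(63 - 2*I)**2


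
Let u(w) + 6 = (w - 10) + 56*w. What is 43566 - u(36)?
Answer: 41530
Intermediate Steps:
u(w) = -16 + 57*w (u(w) = -6 + ((w - 10) + 56*w) = -6 + ((-10 + w) + 56*w) = -6 + (-10 + 57*w) = -16 + 57*w)
43566 - u(36) = 43566 - (-16 + 57*36) = 43566 - (-16 + 2052) = 43566 - 1*2036 = 43566 - 2036 = 41530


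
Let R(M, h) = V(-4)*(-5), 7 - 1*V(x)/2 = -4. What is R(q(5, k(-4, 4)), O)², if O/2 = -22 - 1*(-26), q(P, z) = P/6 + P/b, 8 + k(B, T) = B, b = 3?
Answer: 12100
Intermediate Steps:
V(x) = 22 (V(x) = 14 - 2*(-4) = 14 + 8 = 22)
k(B, T) = -8 + B
q(P, z) = P/2 (q(P, z) = P/6 + P/3 = P/2)
O = 8 (O = 2*(-22 - 1*(-26)) = 2*(-22 + 26) = 2*4 = 8)
R(M, h) = -110 (R(M, h) = 22*(-5) = -110)
R(q(5, k(-4, 4)), O)² = (-110)² = 12100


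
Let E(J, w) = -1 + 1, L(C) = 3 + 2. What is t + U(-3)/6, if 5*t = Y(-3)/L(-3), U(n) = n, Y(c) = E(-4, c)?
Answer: -1/2 ≈ -0.50000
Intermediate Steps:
L(C) = 5
E(J, w) = 0
Y(c) = 0
t = 0 (t = (0/5)/5 = (0*(1/5))/5 = (1/5)*0 = 0)
t + U(-3)/6 = 0 - 3/6 = 0 + (1/6)*(-3) = 0 - 1/2 = -1/2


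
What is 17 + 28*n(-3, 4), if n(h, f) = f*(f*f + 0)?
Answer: 1809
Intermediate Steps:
n(h, f) = f³ (n(h, f) = f*(f² + 0) = f*f² = f³)
17 + 28*n(-3, 4) = 17 + 28*4³ = 17 + 28*64 = 17 + 1792 = 1809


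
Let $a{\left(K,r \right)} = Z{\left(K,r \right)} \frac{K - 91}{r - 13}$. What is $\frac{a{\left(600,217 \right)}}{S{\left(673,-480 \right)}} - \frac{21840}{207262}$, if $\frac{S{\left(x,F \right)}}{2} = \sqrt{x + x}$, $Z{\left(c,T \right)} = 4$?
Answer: $- \frac{10920}{103631} + \frac{509 \sqrt{1346}}{137292} \approx 0.030644$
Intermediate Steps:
$S{\left(x,F \right)} = 2 \sqrt{2} \sqrt{x}$ ($S{\left(x,F \right)} = 2 \sqrt{x + x} = 2 \sqrt{2 x} = 2 \sqrt{2} \sqrt{x}$)
$a{\left(K,r \right)} = \frac{4 \left(-91 + K\right)}{-13 + r}$ ($a{\left(K,r \right)} = 4 \frac{K - 91}{r - 13} = 4 \frac{-91 + K}{-13 + r} = \frac{4 \left(-91 + K\right)}{-13 + r}$)
$\frac{a{\left(600,217 \right)}}{S{\left(673,-480 \right)}} - \frac{21840}{207262} = \frac{4 \frac{1}{-13 + 217} \left(-91 + 600\right)}{2 \sqrt{2} \sqrt{673}} - \frac{21840}{207262} = \frac{4 \cdot \frac{1}{204} \cdot 509}{2 \sqrt{1346}} - \frac{10920}{103631} = 4 \cdot \frac{1}{204} \cdot 509 \frac{\sqrt{1346}}{2692} - \frac{10920}{103631} = \frac{509 \frac{\sqrt{1346}}{2692}}{51} - \frac{10920}{103631} = \frac{509 \sqrt{1346}}{137292} - \frac{10920}{103631} = - \frac{10920}{103631} + \frac{509 \sqrt{1346}}{137292}$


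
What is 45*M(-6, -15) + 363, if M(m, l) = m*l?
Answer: 4413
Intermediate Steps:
M(m, l) = l*m
45*M(-6, -15) + 363 = 45*(-15*(-6)) + 363 = 45*90 + 363 = 4050 + 363 = 4413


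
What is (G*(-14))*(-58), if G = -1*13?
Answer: -10556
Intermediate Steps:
G = -13
(G*(-14))*(-58) = -13*(-14)*(-58) = 182*(-58) = -10556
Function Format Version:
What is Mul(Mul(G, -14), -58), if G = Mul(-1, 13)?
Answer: -10556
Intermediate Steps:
G = -13
Mul(Mul(G, -14), -58) = Mul(Mul(-13, -14), -58) = Mul(182, -58) = -10556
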